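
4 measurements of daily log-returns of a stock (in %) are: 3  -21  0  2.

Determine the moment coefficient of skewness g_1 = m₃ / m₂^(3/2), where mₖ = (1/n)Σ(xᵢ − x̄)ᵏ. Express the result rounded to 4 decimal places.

x̄ = (3 - 21 + 0 + 2) / 4 = -4.0000
deviations (xᵢ − x̄): 7.0000, -17.0000, 4.0000, 6.0000
Σ(xᵢ − x̄)² = 390.0000 ⇒ m₂ = 390.0000/4 = 97.50000
Σ(xᵢ − x̄)³ = -4290.0000 ⇒ m₃ = -4290.0000/4 = -1072.50000
m₂^(3/2) = 97.50000^(1.5) = 962.73536
g_1 = m₃ / m₂^(3/2) = -1072.50000 / 962.73536 ≈ -1.1140

-1.1140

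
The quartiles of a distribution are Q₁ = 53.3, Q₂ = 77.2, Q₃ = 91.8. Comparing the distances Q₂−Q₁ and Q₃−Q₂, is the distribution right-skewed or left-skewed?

Q₂ − Q₁ = 23.9;  Q₃ − Q₂ = 14.6
Q₂ − Q₁ > Q₃ − Q₂ ⇒ the lower half is more spread out ⇒ left-skewed.

left-skewed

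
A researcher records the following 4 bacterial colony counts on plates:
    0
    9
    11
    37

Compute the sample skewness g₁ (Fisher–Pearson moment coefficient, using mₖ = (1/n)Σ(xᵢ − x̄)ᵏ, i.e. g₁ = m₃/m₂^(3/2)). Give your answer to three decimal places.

0.833

x̄ = (0 + 9 + 11 + 37) / 4 = 14.2500
deviations (xᵢ − x̄): -14.2500, -5.2500, -3.2500, 22.7500
Σ(xᵢ − x̄)² = 758.7500 ⇒ m₂ = 758.7500/4 = 189.68750
Σ(xᵢ − x̄)³ = 8701.8750 ⇒ m₃ = 8701.8750/4 = 2175.46875
m₂^(3/2) = 189.68750^(1.5) = 2612.51065
g₁ = m₃ / m₂^(3/2) = 2175.46875 / 2612.51065 ≈ 0.833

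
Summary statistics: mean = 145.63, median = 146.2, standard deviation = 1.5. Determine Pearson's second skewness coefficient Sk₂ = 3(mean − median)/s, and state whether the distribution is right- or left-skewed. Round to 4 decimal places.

Sk₂ = 3(145.63 − 146.2) / 1.5 = 3 × -0.5700 / 1.5
    = -1.7100 / 1.5 ≈ -1.1400
Sk₂ < 0 ⇒ mean < median ⇒ left-skewed (negative skew).

-1.1400, left-skewed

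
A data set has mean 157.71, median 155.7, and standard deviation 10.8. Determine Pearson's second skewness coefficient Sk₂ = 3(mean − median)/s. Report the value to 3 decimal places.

Sk₂ = 3(157.71 − 155.7) / 10.8 = 3 × 2.0100 / 10.8
    = 6.0300 / 10.8 ≈ 0.558

0.558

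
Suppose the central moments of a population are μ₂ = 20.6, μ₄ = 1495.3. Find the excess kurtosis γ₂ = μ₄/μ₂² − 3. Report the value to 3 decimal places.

μ₂² = 20.6² = 424.36000
μ₄/μ₂² = 1495.3 / 424.36000 = 3.52366
γ₂ = 3.52366 − 3 ≈ 0.524

0.524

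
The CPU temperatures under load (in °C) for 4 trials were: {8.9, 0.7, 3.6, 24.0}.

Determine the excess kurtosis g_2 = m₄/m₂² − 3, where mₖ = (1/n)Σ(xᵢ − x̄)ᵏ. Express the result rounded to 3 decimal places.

-0.956

x̄ = 9.3000
Σ(xᵢ − x̄)² = 322.7000 ⇒ m₂ = 80.67500
Σ(xᵢ − x̄)⁴ = 53220.5954 ⇒ m₄ = 13305.14885
m₂² = 6508.45563
g_2 = m₄/m₂² − 3 = 2.04429 − 3 ≈ -0.956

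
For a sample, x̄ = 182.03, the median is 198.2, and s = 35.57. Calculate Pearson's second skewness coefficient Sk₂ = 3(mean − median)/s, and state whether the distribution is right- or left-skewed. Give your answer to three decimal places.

-1.364, left-skewed

Sk₂ = 3(182.03 − 198.2) / 35.57 = 3 × -16.1700 / 35.57
    = -48.5100 / 35.57 ≈ -1.364
Sk₂ < 0 ⇒ mean < median ⇒ left-skewed (negative skew).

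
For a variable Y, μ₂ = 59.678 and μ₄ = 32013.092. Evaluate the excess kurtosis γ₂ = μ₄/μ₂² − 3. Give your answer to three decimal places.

μ₂² = 59.678² = 3561.46368
μ₄/μ₂² = 32013.092 / 3561.46368 = 8.98875
γ₂ = 8.98875 − 3 ≈ 5.989

5.989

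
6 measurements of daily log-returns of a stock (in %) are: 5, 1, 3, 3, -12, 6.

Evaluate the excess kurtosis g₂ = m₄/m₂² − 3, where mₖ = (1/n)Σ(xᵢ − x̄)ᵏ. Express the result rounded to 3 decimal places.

x̄ = 1.0000
Σ(xᵢ − x̄)² = 218.0000 ⇒ m₂ = 36.33333
Σ(xᵢ − x̄)⁴ = 29474.0000 ⇒ m₄ = 4912.33333
m₂² = 1320.11111
g₂ = m₄/m₂² − 3 = 3.72115 − 3 ≈ 0.721

0.721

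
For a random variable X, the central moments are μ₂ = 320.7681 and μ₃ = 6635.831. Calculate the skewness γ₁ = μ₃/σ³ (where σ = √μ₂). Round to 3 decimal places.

1.155

σ = √μ₂ = √320.7681 = 17.91000
σ³ = μ₂^(3/2) = 5744.95667
γ₁ = μ₃/σ³ = 6635.831 / 5744.95667 ≈ 1.155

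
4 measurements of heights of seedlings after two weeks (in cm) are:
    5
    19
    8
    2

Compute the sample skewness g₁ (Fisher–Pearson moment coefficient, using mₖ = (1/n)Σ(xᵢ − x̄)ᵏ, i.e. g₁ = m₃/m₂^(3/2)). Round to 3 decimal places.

x̄ = (5 + 19 + 8 + 2) / 4 = 8.5000
deviations (xᵢ − x̄): -3.5000, 10.5000, -0.5000, -6.5000
Σ(xᵢ − x̄)² = 165.0000 ⇒ m₂ = 165.0000/4 = 41.25000
Σ(xᵢ − x̄)³ = 840.0000 ⇒ m₃ = 840.0000/4 = 210.00000
m₂^(3/2) = 41.25000^(1.5) = 264.93292
g₁ = m₃ / m₂^(3/2) = 210.00000 / 264.93292 ≈ 0.793

0.793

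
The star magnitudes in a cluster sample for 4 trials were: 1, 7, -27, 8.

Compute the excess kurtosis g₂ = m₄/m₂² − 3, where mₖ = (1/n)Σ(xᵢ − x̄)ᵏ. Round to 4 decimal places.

x̄ = -2.7500
Σ(xᵢ − x̄)² = 812.7500 ⇒ m₂ = 203.18750
Σ(xᵢ − x̄)⁴ = 368406.8281 ⇒ m₄ = 92101.70703
m₂² = 41285.16016
g₂ = m₄/m₂² − 3 = 2.23087 − 3 ≈ -0.7691

-0.7691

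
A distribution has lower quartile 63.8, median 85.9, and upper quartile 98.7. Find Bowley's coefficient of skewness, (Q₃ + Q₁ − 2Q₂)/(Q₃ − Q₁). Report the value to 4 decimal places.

-0.2665

numerator: Q₃ + Q₁ − 2Q₂ = 98.7 + 63.8 − 2×85.9 = -9.3000
denominator: Q₃ − Q₁ = 98.7 − 63.8 = 34.9000
Bowley skewness = -9.3000 / 34.9000 ≈ -0.2665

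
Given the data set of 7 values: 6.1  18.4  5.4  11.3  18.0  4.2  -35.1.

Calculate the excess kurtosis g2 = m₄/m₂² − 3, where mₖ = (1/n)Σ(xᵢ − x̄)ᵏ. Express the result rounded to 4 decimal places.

x̄ = 4.0429
Σ(xᵢ − x̄)² = 1991.8571 ⇒ m₂ = 284.55102
Σ(xᵢ − x̄)⁴ = 2430755.6163 ⇒ m₄ = 347250.80233
m₂² = 80969.28322
g2 = m₄/m₂² − 3 = 4.28867 − 3 ≈ 1.2887

1.2887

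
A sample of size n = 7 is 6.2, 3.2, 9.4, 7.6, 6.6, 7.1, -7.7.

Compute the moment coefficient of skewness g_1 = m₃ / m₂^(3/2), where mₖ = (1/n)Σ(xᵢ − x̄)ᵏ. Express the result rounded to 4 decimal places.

x̄ = (6.2 + 3.2 + 9.4 + 7.6 + 6.6 + 7.1 - 7.7) / 7 = 4.6286
deviations (xᵢ − x̄): 1.5714, -1.4286, 4.7714, 2.9714, 1.9714, 2.4714, -12.3286
Σ(xᵢ − x̄)² = 198.0943 ⇒ m₂ = 198.0943/7 = 28.29918
Σ(xᵢ − x̄)³ = -1715.2777 ⇒ m₃ = -1715.2777/7 = -245.03967
m₂^(3/2) = 28.29918^(1.5) = 150.54310
g_1 = m₃ / m₂^(3/2) = -245.03967 / 150.54310 ≈ -1.6277

-1.6277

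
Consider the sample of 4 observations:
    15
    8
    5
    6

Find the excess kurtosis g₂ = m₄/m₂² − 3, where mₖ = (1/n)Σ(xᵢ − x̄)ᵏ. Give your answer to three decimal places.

x̄ = 8.5000
Σ(xᵢ − x̄)² = 61.0000 ⇒ m₂ = 15.25000
Σ(xᵢ − x̄)⁴ = 1974.2500 ⇒ m₄ = 493.56250
m₂² = 232.56250
g₂ = m₄/m₂² − 3 = 2.12228 − 3 ≈ -0.878

-0.878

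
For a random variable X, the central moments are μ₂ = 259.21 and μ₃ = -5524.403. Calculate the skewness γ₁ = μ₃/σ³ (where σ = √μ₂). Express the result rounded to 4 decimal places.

σ = √μ₂ = √259.21 = 16.10000
σ³ = μ₂^(3/2) = 4173.28100
γ₁ = μ₃/σ³ = -5524.403 / 4173.28100 ≈ -1.3238

-1.3238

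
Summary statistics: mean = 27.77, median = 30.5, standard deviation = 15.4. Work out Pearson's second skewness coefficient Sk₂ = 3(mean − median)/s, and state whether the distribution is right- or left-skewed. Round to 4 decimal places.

-0.5318, left-skewed

Sk₂ = 3(27.77 − 30.5) / 15.4 = 3 × -2.7300 / 15.4
    = -8.1900 / 15.4 ≈ -0.5318
Sk₂ < 0 ⇒ mean < median ⇒ left-skewed (negative skew).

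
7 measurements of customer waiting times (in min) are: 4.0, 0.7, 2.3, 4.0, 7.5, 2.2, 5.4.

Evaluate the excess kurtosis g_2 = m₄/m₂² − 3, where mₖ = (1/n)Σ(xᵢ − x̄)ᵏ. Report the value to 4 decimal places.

x̄ = 3.7286
Σ(xᵢ − x̄)² = 30.7143 ⇒ m₂ = 4.38776
Σ(xᵢ − x̄)⁴ = 303.8827 ⇒ m₄ = 43.41182
m₂² = 19.25239
g_2 = m₄/m₂² − 3 = 2.25488 − 3 ≈ -0.7451

-0.7451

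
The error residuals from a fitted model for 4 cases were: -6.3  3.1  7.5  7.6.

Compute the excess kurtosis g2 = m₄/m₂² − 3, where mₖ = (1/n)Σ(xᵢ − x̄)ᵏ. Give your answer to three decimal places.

-0.976

x̄ = 2.9750
Σ(xᵢ − x̄)² = 127.9075 ⇒ m₂ = 31.97688
Σ(xᵢ − x̄)⁴ = 8277.2185 ⇒ m₄ = 2069.30461
m₂² = 1022.52053
g2 = m₄/m₂² − 3 = 2.02373 − 3 ≈ -0.976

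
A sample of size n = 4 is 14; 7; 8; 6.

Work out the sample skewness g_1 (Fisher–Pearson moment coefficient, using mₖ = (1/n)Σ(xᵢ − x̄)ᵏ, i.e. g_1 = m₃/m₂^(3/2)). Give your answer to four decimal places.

x̄ = (14 + 7 + 8 + 6) / 4 = 8.7500
deviations (xᵢ − x̄): 5.2500, -1.7500, -0.7500, -2.7500
Σ(xᵢ − x̄)² = 38.7500 ⇒ m₂ = 38.7500/4 = 9.68750
Σ(xᵢ − x̄)³ = 118.1250 ⇒ m₃ = 118.1250/4 = 29.53125
m₂^(3/2) = 9.68750^(1.5) = 30.15210
g_1 = m₃ / m₂^(3/2) = 29.53125 / 30.15210 ≈ 0.9794

0.9794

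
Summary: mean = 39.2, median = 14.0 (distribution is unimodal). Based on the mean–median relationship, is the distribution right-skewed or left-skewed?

mean − median = 39.2 − 14.0 = 25.2
mean > median ⇒ the longer tail is on the right ⇒ right-skewed (positively skewed).

right-skewed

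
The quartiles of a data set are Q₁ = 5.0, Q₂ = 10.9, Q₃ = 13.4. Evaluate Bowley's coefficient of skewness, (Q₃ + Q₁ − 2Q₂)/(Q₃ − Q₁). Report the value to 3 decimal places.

numerator: Q₃ + Q₁ − 2Q₂ = 13.4 + 5.0 − 2×10.9 = -3.4000
denominator: Q₃ − Q₁ = 13.4 − 5.0 = 8.4000
Bowley skewness = -3.4000 / 8.4000 ≈ -0.405

-0.405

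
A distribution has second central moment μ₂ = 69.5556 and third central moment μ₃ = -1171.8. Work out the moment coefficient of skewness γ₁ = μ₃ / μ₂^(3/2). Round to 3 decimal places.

σ = √μ₂ = √69.5556 = 8.34000
σ³ = μ₂^(3/2) = 580.09370
γ₁ = μ₃/σ³ = -1171.8 / 580.09370 ≈ -2.020

-2.020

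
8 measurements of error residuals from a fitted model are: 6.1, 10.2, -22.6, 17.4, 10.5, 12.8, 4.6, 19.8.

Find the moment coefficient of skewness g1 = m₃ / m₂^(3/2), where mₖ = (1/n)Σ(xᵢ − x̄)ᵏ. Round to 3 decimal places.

-1.595

x̄ = (6.1 + 10.2 - 22.6 + 17.4 + 10.5 + 12.8 + 4.6 + 19.8) / 8 = 7.3500
deviations (xᵢ − x̄): -1.2500, 2.8500, -29.9500, 10.0500, 3.1500, 5.4500, -2.7500, 12.4500
Σ(xᵢ − x̄)² = 1209.8800 ⇒ m₂ = 1209.8800/8 = 151.23500
Σ(xᵢ − x̄)³ = -23726.8350 ⇒ m₃ = -23726.8350/8 = -2965.85438
m₂^(3/2) = 151.23500^(1.5) = 1859.85234
g1 = m₃ / m₂^(3/2) = -2965.85438 / 1859.85234 ≈ -1.595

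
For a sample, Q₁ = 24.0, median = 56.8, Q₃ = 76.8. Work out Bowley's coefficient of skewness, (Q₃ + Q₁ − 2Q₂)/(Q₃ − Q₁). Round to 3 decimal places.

numerator: Q₃ + Q₁ − 2Q₂ = 76.8 + 24.0 − 2×56.8 = -12.8000
denominator: Q₃ − Q₁ = 76.8 − 24.0 = 52.8000
Bowley skewness = -12.8000 / 52.8000 ≈ -0.242

-0.242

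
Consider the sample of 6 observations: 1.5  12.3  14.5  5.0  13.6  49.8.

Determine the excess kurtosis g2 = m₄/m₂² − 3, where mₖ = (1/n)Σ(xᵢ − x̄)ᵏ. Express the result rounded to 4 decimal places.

x̄ = 16.1167
Σ(xᵢ − x̄)² = 1495.3083 ⇒ m₂ = 249.21806
Σ(xᵢ − x̄)⁴ = 1348418.3948 ⇒ m₄ = 224736.39914
m₂² = 62109.63921
g2 = m₄/m₂² − 3 = 3.61838 − 3 ≈ 0.6184

0.6184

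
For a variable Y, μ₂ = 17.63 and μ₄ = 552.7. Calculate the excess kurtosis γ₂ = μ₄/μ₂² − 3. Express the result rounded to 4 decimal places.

-1.2218

μ₂² = 17.63² = 310.81690
μ₄/μ₂² = 552.7 / 310.81690 = 1.77822
γ₂ = 1.77822 − 3 ≈ -1.2218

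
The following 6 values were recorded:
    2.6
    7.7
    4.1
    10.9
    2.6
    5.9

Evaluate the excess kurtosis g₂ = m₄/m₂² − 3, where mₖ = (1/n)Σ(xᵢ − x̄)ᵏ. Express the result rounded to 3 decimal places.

x̄ = 5.6333
Σ(xᵢ − x̄)² = 52.8333 ⇒ m₂ = 8.80556
Σ(xᵢ − x̄)⁴ = 962.4804 ⇒ m₄ = 160.41340
m₂² = 77.53781
g₂ = m₄/m₂² − 3 = 2.06884 − 3 ≈ -0.931

-0.931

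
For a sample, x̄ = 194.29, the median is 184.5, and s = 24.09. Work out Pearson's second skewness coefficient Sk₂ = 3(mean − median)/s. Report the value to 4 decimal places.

Sk₂ = 3(194.29 − 184.5) / 24.09 = 3 × 9.7900 / 24.09
    = 29.3700 / 24.09 ≈ 1.2192

1.2192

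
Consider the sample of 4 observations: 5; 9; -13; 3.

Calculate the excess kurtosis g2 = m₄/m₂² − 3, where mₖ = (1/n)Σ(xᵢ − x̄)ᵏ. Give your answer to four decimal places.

x̄ = 1.0000
Σ(xᵢ − x̄)² = 280.0000 ⇒ m₂ = 70.00000
Σ(xᵢ − x̄)⁴ = 42784.0000 ⇒ m₄ = 10696.00000
m₂² = 4900.00000
g2 = m₄/m₂² − 3 = 2.18286 − 3 ≈ -0.8171

-0.8171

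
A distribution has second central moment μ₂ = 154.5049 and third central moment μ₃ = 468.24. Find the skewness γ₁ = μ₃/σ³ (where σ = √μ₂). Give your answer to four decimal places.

σ = √μ₂ = √154.5049 = 12.43000
σ³ = μ₂^(3/2) = 1920.49591
γ₁ = μ₃/σ³ = 468.24 / 1920.49591 ≈ 0.2438

0.2438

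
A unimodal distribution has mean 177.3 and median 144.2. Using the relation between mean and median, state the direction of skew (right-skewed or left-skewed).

mean − median = 177.3 − 144.2 = 33.1
mean > median ⇒ the longer tail is on the right ⇒ right-skewed (positively skewed).

right-skewed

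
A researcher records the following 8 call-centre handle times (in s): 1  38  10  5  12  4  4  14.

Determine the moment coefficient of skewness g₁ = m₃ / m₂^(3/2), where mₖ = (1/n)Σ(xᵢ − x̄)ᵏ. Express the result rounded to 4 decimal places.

1.6570

x̄ = (1 + 38 + 10 + 5 + 12 + 4 + 4 + 14) / 8 = 11.0000
deviations (xᵢ − x̄): -10.0000, 27.0000, -1.0000, -6.0000, 1.0000, -7.0000, -7.0000, 3.0000
Σ(xᵢ − x̄)² = 974.0000 ⇒ m₂ = 974.0000/8 = 121.75000
Σ(xᵢ − x̄)³ = 17808.0000 ⇒ m₃ = 17808.0000/8 = 2226.00000
m₂^(3/2) = 121.75000^(1.5) = 1343.39416
g₁ = m₃ / m₂^(3/2) = 2226.00000 / 1343.39416 ≈ 1.6570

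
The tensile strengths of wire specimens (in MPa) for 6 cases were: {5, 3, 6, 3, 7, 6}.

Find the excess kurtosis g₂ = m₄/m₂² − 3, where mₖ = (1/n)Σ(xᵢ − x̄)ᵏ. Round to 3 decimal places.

-1.469

x̄ = 5.0000
Σ(xᵢ − x̄)² = 14.0000 ⇒ m₂ = 2.33333
Σ(xᵢ − x̄)⁴ = 50.0000 ⇒ m₄ = 8.33333
m₂² = 5.44444
g₂ = m₄/m₂² − 3 = 1.53061 − 3 ≈ -1.469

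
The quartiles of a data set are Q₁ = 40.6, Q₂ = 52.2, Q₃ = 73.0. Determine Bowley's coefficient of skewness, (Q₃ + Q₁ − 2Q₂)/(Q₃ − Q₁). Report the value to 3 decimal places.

0.284

numerator: Q₃ + Q₁ − 2Q₂ = 73.0 + 40.6 − 2×52.2 = 9.2000
denominator: Q₃ − Q₁ = 73.0 − 40.6 = 32.4000
Bowley skewness = 9.2000 / 32.4000 ≈ 0.284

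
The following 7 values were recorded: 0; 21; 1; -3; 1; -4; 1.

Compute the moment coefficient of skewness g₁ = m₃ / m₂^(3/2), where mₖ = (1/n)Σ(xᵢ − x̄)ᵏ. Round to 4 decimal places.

1.7816

x̄ = (0 + 21 + 1 - 3 + 1 - 4 + 1) / 7 = 2.4286
deviations (xᵢ − x̄): -2.4286, 18.5714, -1.4286, -5.4286, -1.4286, -6.4286, -1.4286
Σ(xᵢ − x̄)² = 427.7143 ⇒ m₂ = 427.7143/7 = 61.10204
Σ(xᵢ − x̄)³ = 5956.5306 ⇒ m₃ = 5956.5306/7 = 850.93294
m₂^(3/2) = 61.10204^(1.5) = 477.62118
g₁ = m₃ / m₂^(3/2) = 850.93294 / 477.62118 ≈ 1.7816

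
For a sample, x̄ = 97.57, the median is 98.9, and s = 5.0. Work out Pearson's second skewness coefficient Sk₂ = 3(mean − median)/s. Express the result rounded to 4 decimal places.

-0.7980

Sk₂ = 3(97.57 − 98.9) / 5.0 = 3 × -1.3300 / 5.0
    = -3.9900 / 5.0 ≈ -0.7980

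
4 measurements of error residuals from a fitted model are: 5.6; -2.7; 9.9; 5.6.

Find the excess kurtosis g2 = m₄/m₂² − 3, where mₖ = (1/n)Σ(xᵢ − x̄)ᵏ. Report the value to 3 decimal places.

x̄ = 4.6000
Σ(xᵢ − x̄)² = 83.3800 ⇒ m₂ = 20.84500
Σ(xᵢ − x̄)⁴ = 3630.8722 ⇒ m₄ = 907.71805
m₂² = 434.51403
g2 = m₄/m₂² − 3 = 2.08904 − 3 ≈ -0.911

-0.911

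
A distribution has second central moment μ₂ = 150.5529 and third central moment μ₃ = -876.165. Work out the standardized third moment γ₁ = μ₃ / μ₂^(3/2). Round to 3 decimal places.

σ = √μ₂ = √150.5529 = 12.27000
σ³ = μ₂^(3/2) = 1847.28408
γ₁ = μ₃/σ³ = -876.165 / 1847.28408 ≈ -0.474

-0.474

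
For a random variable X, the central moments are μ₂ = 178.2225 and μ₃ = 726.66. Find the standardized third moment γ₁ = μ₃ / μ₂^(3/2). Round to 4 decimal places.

0.3054

σ = √μ₂ = √178.2225 = 13.35000
σ³ = μ₂^(3/2) = 2379.27038
γ₁ = μ₃/σ³ = 726.66 / 2379.27038 ≈ 0.3054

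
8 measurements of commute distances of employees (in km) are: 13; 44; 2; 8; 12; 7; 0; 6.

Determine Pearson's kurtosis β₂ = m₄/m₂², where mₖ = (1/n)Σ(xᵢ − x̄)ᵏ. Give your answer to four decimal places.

x̄ = 11.5000
Σ(xᵢ − x̄)² = 1344.0000 ⇒ m₂ = 168.00000
Σ(xᵢ − x̄)⁴ = 1142779.5000 ⇒ m₄ = 142847.43750
m₂² = 28224.00000
β₂ = m₄/m₂² = 142847.43750 / 28224.00000 ≈ 5.0612

5.0612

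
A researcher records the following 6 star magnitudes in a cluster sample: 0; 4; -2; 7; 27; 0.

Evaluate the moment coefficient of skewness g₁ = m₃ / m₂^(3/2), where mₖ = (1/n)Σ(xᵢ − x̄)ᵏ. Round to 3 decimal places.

x̄ = (0 + 4 - 2 + 7 + 27 + 0) / 6 = 6.0000
deviations (xᵢ − x̄): -6.0000, -2.0000, -8.0000, 1.0000, 21.0000, -6.0000
Σ(xᵢ − x̄)² = 582.0000 ⇒ m₂ = 582.0000/6 = 97.00000
Σ(xᵢ − x̄)³ = 8310.0000 ⇒ m₃ = 8310.0000/6 = 1385.00000
m₂^(3/2) = 97.00000^(1.5) = 955.33921
g₁ = m₃ / m₂^(3/2) = 1385.00000 / 955.33921 ≈ 1.450

1.450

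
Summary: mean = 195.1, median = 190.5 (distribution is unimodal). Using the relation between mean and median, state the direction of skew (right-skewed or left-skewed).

mean − median = 195.1 − 190.5 = 4.6
mean > median ⇒ the longer tail is on the right ⇒ right-skewed (positively skewed).

right-skewed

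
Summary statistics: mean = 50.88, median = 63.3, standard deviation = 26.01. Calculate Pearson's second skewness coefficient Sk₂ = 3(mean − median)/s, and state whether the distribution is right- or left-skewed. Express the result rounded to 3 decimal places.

-1.433, left-skewed

Sk₂ = 3(50.88 − 63.3) / 26.01 = 3 × -12.4200 / 26.01
    = -37.2600 / 26.01 ≈ -1.433
Sk₂ < 0 ⇒ mean < median ⇒ left-skewed (negative skew).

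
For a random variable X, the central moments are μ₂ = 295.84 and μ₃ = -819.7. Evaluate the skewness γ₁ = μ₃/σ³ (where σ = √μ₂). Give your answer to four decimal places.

-0.1611

σ = √μ₂ = √295.84 = 17.20000
σ³ = μ₂^(3/2) = 5088.44800
γ₁ = μ₃/σ³ = -819.7 / 5088.44800 ≈ -0.1611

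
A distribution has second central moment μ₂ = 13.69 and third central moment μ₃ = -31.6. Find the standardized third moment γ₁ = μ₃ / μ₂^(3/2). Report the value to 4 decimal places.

σ = √μ₂ = √13.69 = 3.70000
σ³ = μ₂^(3/2) = 50.65300
γ₁ = μ₃/σ³ = -31.6 / 50.65300 ≈ -0.6239

-0.6239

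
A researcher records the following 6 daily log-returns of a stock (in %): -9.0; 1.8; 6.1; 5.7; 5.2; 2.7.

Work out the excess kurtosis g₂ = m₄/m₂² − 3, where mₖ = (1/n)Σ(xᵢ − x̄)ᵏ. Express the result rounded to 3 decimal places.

0.560

x̄ = 2.0833
Σ(xᵢ − x̄)² = 162.2283 ⇒ m₂ = 27.03806
Σ(xᵢ − x̄)⁴ = 15615.6262 ⇒ m₄ = 2602.60437
m₂² = 731.05645
g₂ = m₄/m₂² − 3 = 3.56006 − 3 ≈ 0.560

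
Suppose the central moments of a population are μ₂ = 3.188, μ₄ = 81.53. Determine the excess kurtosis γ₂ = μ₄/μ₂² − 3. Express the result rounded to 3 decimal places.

μ₂² = 3.188² = 10.16334
μ₄/μ₂² = 81.53 / 10.16334 = 8.02197
γ₂ = 8.02197 − 3 ≈ 5.022

5.022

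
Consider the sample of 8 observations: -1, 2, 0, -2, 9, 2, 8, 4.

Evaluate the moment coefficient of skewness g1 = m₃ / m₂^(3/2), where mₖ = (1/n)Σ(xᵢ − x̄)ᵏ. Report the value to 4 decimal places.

0.4895

x̄ = (-1 + 2 + 0 - 2 + 9 + 2 + 8 + 4) / 8 = 2.7500
deviations (xᵢ − x̄): -3.7500, -0.7500, -2.7500, -4.7500, 6.2500, -0.7500, 5.2500, 1.2500
Σ(xᵢ − x̄)² = 113.5000 ⇒ m₂ = 113.5000/8 = 14.18750
Σ(xᵢ − x̄)³ = 209.2500 ⇒ m₃ = 209.2500/8 = 26.15625
m₂^(3/2) = 14.18750^(1.5) = 53.43906
g1 = m₃ / m₂^(3/2) = 26.15625 / 53.43906 ≈ 0.4895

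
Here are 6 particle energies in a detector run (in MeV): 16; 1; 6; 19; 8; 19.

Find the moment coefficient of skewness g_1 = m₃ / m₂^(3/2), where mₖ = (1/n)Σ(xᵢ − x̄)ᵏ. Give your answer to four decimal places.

-0.2194

x̄ = (16 + 1 + 6 + 19 + 8 + 19) / 6 = 11.5000
deviations (xᵢ − x̄): 4.5000, -10.5000, -5.5000, 7.5000, -3.5000, 7.5000
Σ(xᵢ − x̄)² = 285.5000 ⇒ m₂ = 285.5000/6 = 47.58333
Σ(xᵢ − x̄)³ = -432.0000 ⇒ m₃ = -432.0000/6 = -72.00000
m₂^(3/2) = 47.58333^(1.5) = 328.23304
g_1 = m₃ / m₂^(3/2) = -72.00000 / 328.23304 ≈ -0.2194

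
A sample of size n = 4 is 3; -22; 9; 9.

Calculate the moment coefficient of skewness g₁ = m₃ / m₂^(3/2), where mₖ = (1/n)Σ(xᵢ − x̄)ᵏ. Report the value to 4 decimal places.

x̄ = (3 - 22 + 9 + 9) / 4 = -0.2500
deviations (xᵢ − x̄): 3.2500, -21.7500, 9.2500, 9.2500
Σ(xᵢ − x̄)² = 654.7500 ⇒ m₂ = 654.7500/4 = 163.68750
Σ(xᵢ − x̄)³ = -8671.8750 ⇒ m₃ = -8671.8750/4 = -2167.96875
m₂^(3/2) = 163.68750^(1.5) = 2094.22468
g₁ = m₃ / m₂^(3/2) = -2167.96875 / 2094.22468 ≈ -1.0352

-1.0352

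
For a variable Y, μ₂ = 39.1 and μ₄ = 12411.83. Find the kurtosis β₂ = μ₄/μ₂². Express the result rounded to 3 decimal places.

μ₂² = 39.1² = 1528.81000
μ₄/μ₂² = 12411.83 / 1528.81000 = 8.11862
β₂ ≈ 8.119

8.119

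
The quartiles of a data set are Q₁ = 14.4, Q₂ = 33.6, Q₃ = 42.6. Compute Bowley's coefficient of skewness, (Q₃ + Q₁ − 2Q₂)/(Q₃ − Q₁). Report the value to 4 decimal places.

numerator: Q₃ + Q₁ − 2Q₂ = 42.6 + 14.4 − 2×33.6 = -10.2000
denominator: Q₃ − Q₁ = 42.6 − 14.4 = 28.2000
Bowley skewness = -10.2000 / 28.2000 ≈ -0.3617

-0.3617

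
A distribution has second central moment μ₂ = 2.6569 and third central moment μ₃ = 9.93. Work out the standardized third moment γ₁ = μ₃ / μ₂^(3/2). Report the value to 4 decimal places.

σ = √μ₂ = √2.6569 = 1.63000
σ³ = μ₂^(3/2) = 4.33075
γ₁ = μ₃/σ³ = 9.93 / 4.33075 ≈ 2.2929

2.2929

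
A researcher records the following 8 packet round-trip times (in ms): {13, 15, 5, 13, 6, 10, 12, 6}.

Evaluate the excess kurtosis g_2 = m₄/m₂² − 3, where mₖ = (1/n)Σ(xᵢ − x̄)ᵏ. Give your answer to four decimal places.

-1.5651

x̄ = 10.0000
Σ(xᵢ − x̄)² = 104.0000 ⇒ m₂ = 13.00000
Σ(xᵢ − x̄)⁴ = 1940.0000 ⇒ m₄ = 242.50000
m₂² = 169.00000
g_2 = m₄/m₂² − 3 = 1.43491 − 3 ≈ -1.5651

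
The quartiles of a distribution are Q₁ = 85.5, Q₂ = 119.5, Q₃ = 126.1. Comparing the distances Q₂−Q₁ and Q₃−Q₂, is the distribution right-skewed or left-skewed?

left-skewed

Q₂ − Q₁ = 34.0;  Q₃ − Q₂ = 6.6
Q₂ − Q₁ > Q₃ − Q₂ ⇒ the lower half is more spread out ⇒ left-skewed.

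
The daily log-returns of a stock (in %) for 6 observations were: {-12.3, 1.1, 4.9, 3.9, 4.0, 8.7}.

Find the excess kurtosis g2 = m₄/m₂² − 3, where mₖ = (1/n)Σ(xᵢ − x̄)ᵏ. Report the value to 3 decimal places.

0.495

x̄ = 1.7167
Σ(xᵢ − x̄)² = 265.7283 ⇒ m₂ = 44.28806
Σ(xᵢ − x̄)⁴ = 41130.2153 ⇒ m₄ = 6855.03589
m₂² = 1961.43186
g2 = m₄/m₂² − 3 = 3.49491 − 3 ≈ 0.495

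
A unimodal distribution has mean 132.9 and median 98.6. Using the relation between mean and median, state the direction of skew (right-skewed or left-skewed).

right-skewed

mean − median = 132.9 − 98.6 = 34.3
mean > median ⇒ the longer tail is on the right ⇒ right-skewed (positively skewed).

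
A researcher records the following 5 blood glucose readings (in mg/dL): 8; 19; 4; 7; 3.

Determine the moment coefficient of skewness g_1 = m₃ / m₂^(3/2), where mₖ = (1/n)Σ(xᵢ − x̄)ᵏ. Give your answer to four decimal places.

1.1231

x̄ = (8 + 19 + 4 + 7 + 3) / 5 = 8.2000
deviations (xᵢ − x̄): -0.2000, 10.8000, -4.2000, -1.2000, -5.2000
Σ(xᵢ − x̄)² = 162.8000 ⇒ m₂ = 162.8000/5 = 32.56000
Σ(xᵢ − x̄)³ = 1043.2800 ⇒ m₃ = 1043.2800/5 = 208.65600
m₂^(3/2) = 32.56000^(1.5) = 185.79182
g_1 = m₃ / m₂^(3/2) = 208.65600 / 185.79182 ≈ 1.1231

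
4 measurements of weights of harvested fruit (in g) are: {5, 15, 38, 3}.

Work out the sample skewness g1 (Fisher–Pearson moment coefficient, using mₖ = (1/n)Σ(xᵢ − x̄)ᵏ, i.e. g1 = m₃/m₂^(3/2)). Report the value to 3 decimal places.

x̄ = (5 + 15 + 38 + 3) / 4 = 15.2500
deviations (xᵢ − x̄): -10.2500, -0.2500, 22.7500, -12.2500
Σ(xᵢ − x̄)² = 772.7500 ⇒ m₂ = 772.7500/4 = 193.18750
Σ(xᵢ − x̄)³ = 8859.3750 ⇒ m₃ = 8859.3750/4 = 2214.84375
m₂^(3/2) = 193.18750^(1.5) = 2685.14989
g1 = m₃ / m₂^(3/2) = 2214.84375 / 2685.14989 ≈ 0.825

0.825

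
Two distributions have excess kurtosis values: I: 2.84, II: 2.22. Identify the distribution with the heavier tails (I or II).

Higher excess kurtosis ⇒ heavier tails relative to the normal distribution.
2.84 vs 2.22: the larger is 2.84, so I has heavier tails.

I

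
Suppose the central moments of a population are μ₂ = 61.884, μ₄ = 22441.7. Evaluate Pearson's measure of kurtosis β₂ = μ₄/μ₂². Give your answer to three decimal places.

μ₂² = 61.884² = 3829.62946
μ₄/μ₂² = 22441.7 / 3829.62946 = 5.86002
β₂ ≈ 5.860

5.860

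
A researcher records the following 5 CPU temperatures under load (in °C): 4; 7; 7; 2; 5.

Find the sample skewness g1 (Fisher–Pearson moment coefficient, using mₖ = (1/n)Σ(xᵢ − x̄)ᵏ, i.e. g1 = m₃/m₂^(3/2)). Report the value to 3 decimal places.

-0.351

x̄ = (4 + 7 + 7 + 2 + 5) / 5 = 5.0000
deviations (xᵢ − x̄): -1.0000, 2.0000, 2.0000, -3.0000, 0.0000
Σ(xᵢ − x̄)² = 18.0000 ⇒ m₂ = 18.0000/5 = 3.60000
Σ(xᵢ − x̄)³ = -12.0000 ⇒ m₃ = -12.0000/5 = -2.40000
m₂^(3/2) = 3.60000^(1.5) = 6.83052
g1 = m₃ / m₂^(3/2) = -2.40000 / 6.83052 ≈ -0.351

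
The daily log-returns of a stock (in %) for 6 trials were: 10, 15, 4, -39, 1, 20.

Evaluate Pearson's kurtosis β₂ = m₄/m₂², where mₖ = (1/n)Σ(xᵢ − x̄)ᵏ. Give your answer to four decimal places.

3.4871

x̄ = 1.8333
Σ(xᵢ − x̄)² = 2242.8333 ⇒ m₂ = 373.80556
Σ(xᵢ − x̄)⁴ = 2923536.1528 ⇒ m₄ = 487256.02546
m₂² = 139730.59336
β₂ = m₄/m₂² = 487256.02546 / 139730.59336 ≈ 3.4871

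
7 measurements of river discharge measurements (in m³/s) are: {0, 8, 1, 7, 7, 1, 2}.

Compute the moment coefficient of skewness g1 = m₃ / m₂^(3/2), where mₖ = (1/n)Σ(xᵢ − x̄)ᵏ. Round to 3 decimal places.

0.234

x̄ = (0 + 8 + 1 + 7 + 7 + 1 + 2) / 7 = 3.7143
deviations (xᵢ − x̄): -3.7143, 4.2857, -2.7143, 3.2857, 3.2857, -2.7143, -1.7143
Σ(xᵢ − x̄)² = 71.4286 ⇒ m₂ = 71.4286/7 = 10.20408
Σ(xᵢ − x̄)³ = 53.3878 ⇒ m₃ = 53.3878/7 = 7.62682
m₂^(3/2) = 10.20408^(1.5) = 32.59574
g1 = m₃ / m₂^(3/2) = 7.62682 / 32.59574 ≈ 0.234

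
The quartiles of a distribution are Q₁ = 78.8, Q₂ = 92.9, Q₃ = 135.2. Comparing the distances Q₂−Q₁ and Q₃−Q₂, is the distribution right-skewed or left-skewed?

Q₂ − Q₁ = 14.1;  Q₃ − Q₂ = 42.3
Q₃ − Q₂ > Q₂ − Q₁ ⇒ the upper half is more spread out ⇒ right-skewed.

right-skewed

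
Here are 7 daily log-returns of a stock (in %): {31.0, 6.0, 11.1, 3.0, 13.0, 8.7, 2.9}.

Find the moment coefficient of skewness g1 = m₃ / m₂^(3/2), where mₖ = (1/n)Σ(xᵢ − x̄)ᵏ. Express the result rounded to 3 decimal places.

1.412

x̄ = (31.0 + 6.0 + 11.1 + 3.0 + 13.0 + 8.7 + 2.9) / 7 = 10.8143
deviations (xᵢ − x̄): 20.1857, -4.8143, 0.2857, -7.8143, 2.1857, -2.1143, -7.9143
Σ(xᵢ − x̄)² = 563.6686 ⇒ m₂ = 563.6686/7 = 80.52408
Σ(xᵢ − x̄)³ = 7141.4818 ⇒ m₃ = 7141.4818/7 = 1020.21168
m₂^(3/2) = 80.52408^(1.5) = 722.58455
g1 = m₃ / m₂^(3/2) = 1020.21168 / 722.58455 ≈ 1.412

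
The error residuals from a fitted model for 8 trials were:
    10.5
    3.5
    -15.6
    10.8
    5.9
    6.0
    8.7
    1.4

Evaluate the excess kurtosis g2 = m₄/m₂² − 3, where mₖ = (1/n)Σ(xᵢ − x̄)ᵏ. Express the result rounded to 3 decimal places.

1.607

x̄ = 3.9000
Σ(xᵢ − x̄)² = 509.2800 ⇒ m₂ = 63.66000
Σ(xᵢ − x̄)⁴ = 149359.6260 ⇒ m₄ = 18669.95325
m₂² = 4052.59560
g2 = m₄/m₂² − 3 = 4.60691 − 3 ≈ 1.607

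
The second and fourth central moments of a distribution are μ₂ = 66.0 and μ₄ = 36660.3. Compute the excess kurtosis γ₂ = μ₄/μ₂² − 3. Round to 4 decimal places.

μ₂² = 66.0² = 4356.00000
μ₄/μ₂² = 36660.3 / 4356.00000 = 8.41605
γ₂ = 8.41605 − 3 ≈ 5.4160

5.4160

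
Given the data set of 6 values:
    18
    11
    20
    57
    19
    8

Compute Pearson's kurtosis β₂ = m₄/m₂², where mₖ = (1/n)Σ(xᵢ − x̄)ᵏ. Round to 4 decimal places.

x̄ = 22.1667
Σ(xᵢ − x̄)² = 1570.8333 ⇒ m₂ = 261.80556
Σ(xᵢ − x̄)⁴ = 1528496.1528 ⇒ m₄ = 254749.35880
m₂² = 68542.14892
β₂ = m₄/m₂² = 254749.35880 / 68542.14892 ≈ 3.7167

3.7167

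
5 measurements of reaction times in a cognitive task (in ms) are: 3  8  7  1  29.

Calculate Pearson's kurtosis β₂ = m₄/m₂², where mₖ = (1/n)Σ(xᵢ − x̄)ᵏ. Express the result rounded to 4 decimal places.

2.9435

x̄ = 9.6000
Σ(xᵢ − x̄)² = 503.2000 ⇒ m₂ = 100.64000
Σ(xᵢ − x̄)⁴ = 149066.6560 ⇒ m₄ = 29813.33120
m₂² = 10128.40960
β₂ = m₄/m₂² = 29813.33120 / 10128.40960 ≈ 2.9435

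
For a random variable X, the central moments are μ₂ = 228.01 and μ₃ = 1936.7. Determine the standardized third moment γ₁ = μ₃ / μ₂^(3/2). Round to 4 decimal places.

σ = √μ₂ = √228.01 = 15.10000
σ³ = μ₂^(3/2) = 3442.95100
γ₁ = μ₃/σ³ = 1936.7 / 3442.95100 ≈ 0.5625

0.5625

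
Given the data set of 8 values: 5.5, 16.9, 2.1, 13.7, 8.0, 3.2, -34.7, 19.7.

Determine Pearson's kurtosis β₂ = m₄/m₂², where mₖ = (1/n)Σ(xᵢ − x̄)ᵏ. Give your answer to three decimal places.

4.681

x̄ = 4.3000
Σ(xᵢ − x̄)² = 2026.4600 ⇒ m₂ = 253.30750
Σ(xᵢ − x̄)⁴ = 2402912.4722 ⇒ m₄ = 300364.05903
m₂² = 64164.68956
β₂ = m₄/m₂² = 300364.05903 / 64164.68956 ≈ 4.681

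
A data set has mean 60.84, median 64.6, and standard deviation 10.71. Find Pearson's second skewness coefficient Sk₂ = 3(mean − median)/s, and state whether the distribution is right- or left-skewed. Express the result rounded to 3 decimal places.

Sk₂ = 3(60.84 − 64.6) / 10.71 = 3 × -3.7600 / 10.71
    = -11.2800 / 10.71 ≈ -1.053
Sk₂ < 0 ⇒ mean < median ⇒ left-skewed (negative skew).

-1.053, left-skewed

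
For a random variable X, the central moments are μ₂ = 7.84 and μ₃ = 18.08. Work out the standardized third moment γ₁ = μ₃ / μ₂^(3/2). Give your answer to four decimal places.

0.8236

σ = √μ₂ = √7.84 = 2.80000
σ³ = μ₂^(3/2) = 21.95200
γ₁ = μ₃/σ³ = 18.08 / 21.95200 ≈ 0.8236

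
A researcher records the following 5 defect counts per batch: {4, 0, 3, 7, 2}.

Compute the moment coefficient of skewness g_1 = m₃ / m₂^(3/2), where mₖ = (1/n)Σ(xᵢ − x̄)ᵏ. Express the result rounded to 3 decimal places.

0.337

x̄ = (4 + 0 + 3 + 7 + 2) / 5 = 3.2000
deviations (xᵢ − x̄): 0.8000, -3.2000, -0.2000, 3.8000, -1.2000
Σ(xᵢ − x̄)² = 26.8000 ⇒ m₂ = 26.8000/5 = 5.36000
Σ(xᵢ − x̄)³ = 20.8800 ⇒ m₃ = 20.8800/5 = 4.17600
m₂^(3/2) = 5.36000^(1.5) = 12.40930
g_1 = m₃ / m₂^(3/2) = 4.17600 / 12.40930 ≈ 0.337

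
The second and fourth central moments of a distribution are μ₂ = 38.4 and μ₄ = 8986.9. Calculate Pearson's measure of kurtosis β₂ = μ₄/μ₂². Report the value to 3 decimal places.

6.095

μ₂² = 38.4² = 1474.56000
μ₄/μ₂² = 8986.9 / 1474.56000 = 6.09463
β₂ ≈ 6.095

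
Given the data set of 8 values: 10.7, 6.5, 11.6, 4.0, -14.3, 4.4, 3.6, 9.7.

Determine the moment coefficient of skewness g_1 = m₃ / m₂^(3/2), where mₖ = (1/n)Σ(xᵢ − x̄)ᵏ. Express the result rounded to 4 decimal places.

x̄ = (10.7 + 6.5 + 11.6 + 4.0 - 14.3 + 4.4 + 3.6 + 9.7) / 8 = 4.5250
deviations (xᵢ − x̄): 6.1750, 1.9750, 7.0750, -0.5250, -18.8250, -0.1250, -0.9250, 5.1750
Σ(xᵢ − x̄)² = 474.3950 ⇒ m₂ = 474.3950/8 = 59.29937
Σ(xᵢ − x̄)³ = -5936.2597 ⇒ m₃ = -5936.2597/8 = -742.03247
m₂^(3/2) = 59.29937^(1.5) = 456.64129
g_1 = m₃ / m₂^(3/2) = -742.03247 / 456.64129 ≈ -1.6250

-1.6250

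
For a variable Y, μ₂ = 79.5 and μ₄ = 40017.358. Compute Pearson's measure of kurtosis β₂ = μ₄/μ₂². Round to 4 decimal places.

6.3316

μ₂² = 79.5² = 6320.25000
μ₄/μ₂² = 40017.358 / 6320.25000 = 6.33161
β₂ ≈ 6.3316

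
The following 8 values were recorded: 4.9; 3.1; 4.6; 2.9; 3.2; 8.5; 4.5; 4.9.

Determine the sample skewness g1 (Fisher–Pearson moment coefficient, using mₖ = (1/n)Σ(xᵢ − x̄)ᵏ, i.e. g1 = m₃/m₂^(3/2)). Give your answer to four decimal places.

1.3262

x̄ = (4.9 + 3.1 + 4.6 + 2.9 + 3.2 + 8.5 + 4.5 + 4.9) / 8 = 4.5750
deviations (xᵢ − x̄): 0.3250, -1.4750, 0.0250, -1.6750, -1.3750, 3.9250, -0.0750, 0.3250
Σ(xᵢ − x̄)² = 22.4950 ⇒ m₂ = 22.4950/8 = 2.81188
Σ(xᵢ − x̄)³ = 50.0272 ⇒ m₃ = 50.0272/8 = 6.25341
m₂^(3/2) = 2.81188^(1.5) = 4.71513
g1 = m₃ / m₂^(3/2) = 6.25341 / 4.71513 ≈ 1.3262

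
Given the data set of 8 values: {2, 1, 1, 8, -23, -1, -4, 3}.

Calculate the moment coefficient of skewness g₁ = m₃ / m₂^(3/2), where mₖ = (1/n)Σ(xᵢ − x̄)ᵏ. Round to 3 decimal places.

x̄ = (2 + 1 + 1 + 8 - 23 - 1 - 4 + 3) / 8 = -1.6250
deviations (xᵢ − x̄): 3.6250, 2.6250, 2.6250, 9.6250, -21.3750, 0.6250, -2.3750, 4.6250
Σ(xᵢ − x̄)² = 603.8750 ⇒ m₂ = 603.8750/8 = 75.48438
Σ(xᵢ − x̄)³ = -8704.7813 ⇒ m₃ = -8704.7813/8 = -1088.09766
m₂^(3/2) = 75.48438^(1.5) = 655.82142
g₁ = m₃ / m₂^(3/2) = -1088.09766 / 655.82142 ≈ -1.659

-1.659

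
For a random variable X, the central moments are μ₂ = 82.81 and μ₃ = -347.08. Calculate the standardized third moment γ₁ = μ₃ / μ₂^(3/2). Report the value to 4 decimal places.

-0.4606

σ = √μ₂ = √82.81 = 9.10000
σ³ = μ₂^(3/2) = 753.57100
γ₁ = μ₃/σ³ = -347.08 / 753.57100 ≈ -0.4606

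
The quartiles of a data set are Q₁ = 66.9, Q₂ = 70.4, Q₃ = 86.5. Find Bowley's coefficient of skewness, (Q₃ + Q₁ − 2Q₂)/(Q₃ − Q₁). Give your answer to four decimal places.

numerator: Q₃ + Q₁ − 2Q₂ = 86.5 + 66.9 − 2×70.4 = 12.6000
denominator: Q₃ − Q₁ = 86.5 − 66.9 = 19.6000
Bowley skewness = 12.6000 / 19.6000 ≈ 0.6429

0.6429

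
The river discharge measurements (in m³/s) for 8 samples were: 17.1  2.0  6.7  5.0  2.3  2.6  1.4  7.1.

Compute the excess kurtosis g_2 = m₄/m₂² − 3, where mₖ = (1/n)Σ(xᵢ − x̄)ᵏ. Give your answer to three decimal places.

1.274

x̄ = 5.5250
Σ(xᵢ − x̄)² = 186.5150 ⇒ m₂ = 23.31438
Σ(xᵢ − x̄)⁴ = 18584.2428 ⇒ m₄ = 2323.03036
m₂² = 543.56008
g_2 = m₄/m₂² − 3 = 4.27373 − 3 ≈ 1.274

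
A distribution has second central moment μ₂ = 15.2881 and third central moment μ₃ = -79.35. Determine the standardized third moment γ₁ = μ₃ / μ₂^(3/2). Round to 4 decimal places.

-1.3274

σ = √μ₂ = √15.2881 = 3.91000
σ³ = μ₂^(3/2) = 59.77647
γ₁ = μ₃/σ³ = -79.35 / 59.77647 ≈ -1.3274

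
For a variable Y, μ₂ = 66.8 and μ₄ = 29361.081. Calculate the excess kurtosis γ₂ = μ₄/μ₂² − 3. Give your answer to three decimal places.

μ₂² = 66.8² = 4462.24000
μ₄/μ₂² = 29361.081 / 4462.24000 = 6.57990
γ₂ = 6.57990 − 3 ≈ 3.580

3.580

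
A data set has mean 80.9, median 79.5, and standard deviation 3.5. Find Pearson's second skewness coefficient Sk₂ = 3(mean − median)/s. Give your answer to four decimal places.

Sk₂ = 3(80.9 − 79.5) / 3.5 = 3 × 1.4000 / 3.5
    = 4.2000 / 3.5 ≈ 1.2000

1.2000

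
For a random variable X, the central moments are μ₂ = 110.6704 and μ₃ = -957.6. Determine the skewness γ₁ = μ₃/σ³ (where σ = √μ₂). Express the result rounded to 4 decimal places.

σ = √μ₂ = √110.6704 = 10.52000
σ³ = μ₂^(3/2) = 1164.25261
γ₁ = μ₃/σ³ = -957.6 / 1164.25261 ≈ -0.8225

-0.8225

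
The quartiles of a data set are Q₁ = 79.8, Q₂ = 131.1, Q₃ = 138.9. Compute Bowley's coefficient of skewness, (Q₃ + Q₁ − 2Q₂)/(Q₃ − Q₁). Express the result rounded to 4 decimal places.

-0.7360

numerator: Q₃ + Q₁ − 2Q₂ = 138.9 + 79.8 − 2×131.1 = -43.5000
denominator: Q₃ − Q₁ = 138.9 − 79.8 = 59.1000
Bowley skewness = -43.5000 / 59.1000 ≈ -0.7360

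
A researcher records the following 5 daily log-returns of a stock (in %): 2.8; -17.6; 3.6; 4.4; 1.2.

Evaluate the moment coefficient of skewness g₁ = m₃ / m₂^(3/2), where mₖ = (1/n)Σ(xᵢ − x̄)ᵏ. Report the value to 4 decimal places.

-1.4405

x̄ = (2.8 - 17.6 + 3.6 + 4.4 + 1.2) / 5 = -1.1200
deviations (xᵢ − x̄): 3.9200, -16.4800, 4.7200, 5.5200, 2.3200
Σ(xᵢ − x̄)² = 345.0880 ⇒ m₂ = 345.0880/5 = 69.01760
Σ(xᵢ − x̄)³ = -4129.7357 ⇒ m₃ = -4129.7357/5 = -825.94714
m₂^(3/2) = 69.01760^(1.5) = 573.37636
g₁ = m₃ / m₂^(3/2) = -825.94714 / 573.37636 ≈ -1.4405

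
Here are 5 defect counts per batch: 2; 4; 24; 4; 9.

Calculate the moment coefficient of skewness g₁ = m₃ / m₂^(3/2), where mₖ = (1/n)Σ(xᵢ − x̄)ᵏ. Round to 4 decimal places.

x̄ = (2 + 4 + 24 + 4 + 9) / 5 = 8.6000
deviations (xᵢ − x̄): -6.6000, -4.6000, 15.4000, -4.6000, 0.4000
Σ(xᵢ − x̄)² = 323.2000 ⇒ m₂ = 323.2000/5 = 64.64000
Σ(xᵢ − x̄)³ = 3170.1600 ⇒ m₃ = 3170.1600/5 = 634.03200
m₂^(3/2) = 64.64000^(1.5) = 519.69917
g₁ = m₃ / m₂^(3/2) = 634.03200 / 519.69917 ≈ 1.2200

1.2200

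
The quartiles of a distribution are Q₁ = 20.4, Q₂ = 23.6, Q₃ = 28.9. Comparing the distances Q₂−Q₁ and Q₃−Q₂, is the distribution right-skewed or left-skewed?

Q₂ − Q₁ = 3.2;  Q₃ − Q₂ = 5.3
Q₃ − Q₂ > Q₂ − Q₁ ⇒ the upper half is more spread out ⇒ right-skewed.

right-skewed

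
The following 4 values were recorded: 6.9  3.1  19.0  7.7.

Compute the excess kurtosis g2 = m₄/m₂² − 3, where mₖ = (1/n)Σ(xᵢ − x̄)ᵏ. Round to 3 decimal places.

-0.838

x̄ = 9.1750
Σ(xᵢ − x̄)² = 140.7875 ⇒ m₂ = 35.19688
Σ(xᵢ − x̄)⁴ = 10711.7072 ⇒ m₄ = 2677.92679
m₂² = 1238.82001
g2 = m₄/m₂² − 3 = 2.16168 − 3 ≈ -0.838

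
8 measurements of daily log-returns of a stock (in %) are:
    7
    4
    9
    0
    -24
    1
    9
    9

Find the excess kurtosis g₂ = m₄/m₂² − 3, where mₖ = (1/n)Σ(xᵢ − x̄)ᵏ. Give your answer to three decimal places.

1.976

x̄ = 1.8750
Σ(xᵢ − x̄)² = 856.8750 ⇒ m₂ = 107.10938
Σ(xᵢ − x̄)⁴ = 456705.8379 ⇒ m₄ = 57088.22974
m₂² = 11472.41821
g₂ = m₄/m₂² − 3 = 4.97613 − 3 ≈ 1.976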